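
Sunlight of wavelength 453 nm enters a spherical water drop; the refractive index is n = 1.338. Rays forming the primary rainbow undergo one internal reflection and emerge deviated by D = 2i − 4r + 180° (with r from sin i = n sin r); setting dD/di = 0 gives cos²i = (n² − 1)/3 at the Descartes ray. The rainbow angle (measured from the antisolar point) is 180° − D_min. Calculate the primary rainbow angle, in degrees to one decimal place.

41.4°

cos²i = (1.79024 − 1)/3 = 0.26341; i = arccos(0.51324) = 59.120°.
sin r = sin 59.120°/1.338 = 0.64144; r = 39.899°.
D_min = 2·59.120° − 4·39.899° + 180° = 138.643°.
Rainbow angle = 180° − D_min = 41.357°.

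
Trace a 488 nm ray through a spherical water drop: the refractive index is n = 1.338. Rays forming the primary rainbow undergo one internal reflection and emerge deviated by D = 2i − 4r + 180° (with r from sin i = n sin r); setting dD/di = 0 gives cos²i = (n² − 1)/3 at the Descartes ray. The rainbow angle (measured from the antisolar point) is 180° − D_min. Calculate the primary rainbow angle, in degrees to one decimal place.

cos²i = (1.79024 − 1)/3 = 0.26341; i = arccos(0.51324) = 59.120°.
sin r = sin 59.120°/1.338 = 0.64144; r = 39.899°.
D_min = 2·59.120° − 4·39.899° + 180° = 138.643°.
Rainbow angle = 180° − D_min = 41.357°.

41.4°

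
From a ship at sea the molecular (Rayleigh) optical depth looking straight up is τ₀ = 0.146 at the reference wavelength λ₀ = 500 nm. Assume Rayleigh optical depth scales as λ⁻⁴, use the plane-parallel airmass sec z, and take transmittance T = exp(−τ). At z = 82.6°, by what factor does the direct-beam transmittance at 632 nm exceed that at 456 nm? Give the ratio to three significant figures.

Airmass: sec 82.6° = 7.7642.
τ(632 nm) = 0.146 × (500/632)⁴ × 7.7642 = 0.146 × 0.3918 × 7.7642 = 0.4441.
τ(456 nm) = 0.146 × (500/456)⁴ × 7.7642 = 0.146 × 1.4455 × 7.7642 = 1.6386.
T(632)/T(456) = exp(τ_B − τ_A) = exp(1.1945) = 3.3020.

3.30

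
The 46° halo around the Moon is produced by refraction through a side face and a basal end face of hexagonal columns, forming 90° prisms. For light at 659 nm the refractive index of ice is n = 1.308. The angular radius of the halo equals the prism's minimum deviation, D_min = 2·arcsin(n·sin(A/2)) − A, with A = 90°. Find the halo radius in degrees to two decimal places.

n·sin(A/2) = 1.308 × sin 45° = 1.308 × 0.7071 = 0.9249.
D_min = 2·arcsin(0.9249) − 90° = 2 × 67.653° − 90° = 45.305°.

45.31°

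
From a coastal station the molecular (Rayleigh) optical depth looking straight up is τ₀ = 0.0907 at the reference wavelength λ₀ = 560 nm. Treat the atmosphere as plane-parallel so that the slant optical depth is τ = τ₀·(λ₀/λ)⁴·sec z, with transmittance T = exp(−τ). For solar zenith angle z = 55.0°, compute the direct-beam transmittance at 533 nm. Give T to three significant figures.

sec 55.0° = 1.7434.
τ = 0.0907 × (560/533)⁴ × 1.7434 = 0.0907 × 1.2185 × 1.7434 = 0.1927.
T = exp(−0.1927) = 0.8247.

0.825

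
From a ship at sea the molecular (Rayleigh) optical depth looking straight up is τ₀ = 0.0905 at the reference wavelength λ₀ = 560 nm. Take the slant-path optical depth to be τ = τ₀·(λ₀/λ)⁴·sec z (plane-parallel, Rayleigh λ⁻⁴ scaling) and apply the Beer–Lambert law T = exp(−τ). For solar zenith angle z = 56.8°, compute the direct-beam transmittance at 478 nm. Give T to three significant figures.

0.732

sec 56.8° = 1.8263.
τ = 0.0905 × (560/478)⁴ × 1.8263 = 0.0905 × 1.8838 × 1.8263 = 0.3114.
T = exp(−0.3114) = 0.7325.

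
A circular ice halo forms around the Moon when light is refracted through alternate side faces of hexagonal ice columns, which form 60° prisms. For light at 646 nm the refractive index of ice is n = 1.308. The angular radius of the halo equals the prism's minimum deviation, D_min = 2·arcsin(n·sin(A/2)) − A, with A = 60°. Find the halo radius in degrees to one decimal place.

21.7°

n·sin(A/2) = 1.308 × sin 30° = 1.308 × 0.5000 = 0.6540.
D_min = 2·arcsin(0.6540) − 60° = 2 × 40.844° − 60° = 21.688°.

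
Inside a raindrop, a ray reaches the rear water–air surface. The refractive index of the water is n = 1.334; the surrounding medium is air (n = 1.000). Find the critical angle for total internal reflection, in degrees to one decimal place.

48.6°

sin θ_c = n_air / n = 1.000 / 1.334 = 0.7496.
θ_c = arcsin(0.7496) = 48.56°.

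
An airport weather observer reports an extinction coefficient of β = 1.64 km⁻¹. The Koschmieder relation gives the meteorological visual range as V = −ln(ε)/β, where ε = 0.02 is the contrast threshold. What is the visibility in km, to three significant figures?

2.39 km

V = −ln(0.02) / 1.64 = 3.912 / 1.64 = 2.3854 km.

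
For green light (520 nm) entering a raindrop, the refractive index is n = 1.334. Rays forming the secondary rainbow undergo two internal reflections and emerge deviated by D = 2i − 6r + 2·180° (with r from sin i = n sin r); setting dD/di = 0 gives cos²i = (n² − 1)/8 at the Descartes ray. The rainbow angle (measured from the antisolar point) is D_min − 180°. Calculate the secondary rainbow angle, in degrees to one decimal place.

cos²i = (1.77956 − 1)/8 = 0.09744; i = arccos(0.31216) = 71.810°.
sin r = sin 71.810°/1.334 = 0.71217; r = 45.411°.
D_min = 2·71.810° − 6·45.411° + 360° = 231.153°.
Rainbow angle = D_min − 180° = 51.153°.

51.2°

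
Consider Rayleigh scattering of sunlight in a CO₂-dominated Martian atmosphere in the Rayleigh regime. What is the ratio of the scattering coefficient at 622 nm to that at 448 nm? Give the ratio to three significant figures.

Rayleigh scattering ∝ λ⁻⁴, so the ratio of coefficients is the inverse fourth power of the wavelength ratio.
σ(622)/σ(448) = (448/622)⁴ = (0.7203)⁴ = 0.2691.

0.269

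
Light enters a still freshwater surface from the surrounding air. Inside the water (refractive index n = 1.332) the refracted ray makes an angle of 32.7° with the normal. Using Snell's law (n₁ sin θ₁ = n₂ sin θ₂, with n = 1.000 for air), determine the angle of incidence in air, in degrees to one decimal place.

46.0°

Snell: sin θ_i = n · sin θ_r = 1.332 × sin 32.7° = 1.332 × 0.5402 = 0.7196.
θ_i = arcsin(0.7196) = 46.02°.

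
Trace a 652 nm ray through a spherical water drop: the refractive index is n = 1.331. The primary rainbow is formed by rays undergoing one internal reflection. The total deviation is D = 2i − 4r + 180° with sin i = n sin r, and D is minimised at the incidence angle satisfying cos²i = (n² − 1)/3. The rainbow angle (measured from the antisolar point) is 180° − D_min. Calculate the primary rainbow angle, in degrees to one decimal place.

42.4°

cos²i = (1.77156 − 1)/3 = 0.25719; i = arccos(0.50714) = 59.527°.
sin r = sin 59.527°/1.331 = 0.64753; r = 40.356°.
D_min = 2·59.527° − 4·40.356° + 180° = 137.630°.
Rainbow angle = 180° − D_min = 42.370°.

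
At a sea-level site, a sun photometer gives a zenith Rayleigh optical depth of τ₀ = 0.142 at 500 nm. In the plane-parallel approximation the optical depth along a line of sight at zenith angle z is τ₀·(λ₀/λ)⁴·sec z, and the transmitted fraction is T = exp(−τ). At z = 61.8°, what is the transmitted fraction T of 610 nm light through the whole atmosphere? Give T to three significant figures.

sec 61.8° = 2.1162.
τ = 0.142 × (500/610)⁴ × 2.1162 = 0.142 × 0.4514 × 2.1162 = 0.1356.
T = exp(−0.1356) = 0.8732.

0.873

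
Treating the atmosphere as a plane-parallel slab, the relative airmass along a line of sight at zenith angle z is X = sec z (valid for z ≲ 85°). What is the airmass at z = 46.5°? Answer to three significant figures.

X = sec z = 1/cos 46.5° = 1/0.6884 = 1.4527.

1.45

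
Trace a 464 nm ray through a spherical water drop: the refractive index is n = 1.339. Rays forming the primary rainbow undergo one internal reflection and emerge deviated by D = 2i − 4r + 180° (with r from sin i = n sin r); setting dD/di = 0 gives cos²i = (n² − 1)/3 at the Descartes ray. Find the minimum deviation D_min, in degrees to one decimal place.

138.8°

cos²i = (1.79292 − 1)/3 = 0.26431; i = arccos(0.51411) = 59.062°.
sin r = sin 59.062°/1.339 = 0.64057; r = 39.834°.
D_min = 2·59.062° − 4·39.834° + 180° = 138.786°.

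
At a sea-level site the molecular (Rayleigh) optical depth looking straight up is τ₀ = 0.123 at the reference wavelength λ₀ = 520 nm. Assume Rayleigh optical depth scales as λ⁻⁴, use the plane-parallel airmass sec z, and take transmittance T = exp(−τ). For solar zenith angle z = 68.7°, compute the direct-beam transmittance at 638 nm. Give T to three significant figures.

sec 68.7° = 2.7529.
τ = 0.123 × (520/638)⁴ × 2.7529 = 0.123 × 0.4413 × 2.7529 = 0.1494.
T = exp(−0.1494) = 0.8612.

0.861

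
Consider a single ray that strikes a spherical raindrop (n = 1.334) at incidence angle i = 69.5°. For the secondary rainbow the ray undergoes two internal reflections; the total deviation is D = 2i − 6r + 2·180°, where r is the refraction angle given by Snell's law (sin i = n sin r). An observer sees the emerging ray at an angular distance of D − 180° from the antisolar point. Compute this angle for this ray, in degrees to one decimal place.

sin r = sin 69.5° / 1.334 = 0.9367/1.334 = 0.7022; r = 44.60°.
D = 2·69.5° − 6·44.60° + 2·180° = 139.00° − 267.60° + 360° = 231.40°.
Angle from antisolar point = D − 180° = 51.40°.

51.4°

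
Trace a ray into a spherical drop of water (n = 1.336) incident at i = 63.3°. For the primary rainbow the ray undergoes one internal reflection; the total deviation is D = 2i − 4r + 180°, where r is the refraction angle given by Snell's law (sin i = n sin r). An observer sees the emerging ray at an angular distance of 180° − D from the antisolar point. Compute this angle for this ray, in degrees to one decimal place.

41.3°

sin r = sin 63.3° / 1.336 = 0.8934/1.336 = 0.6687; r = 41.97°.
D = 2·63.3° − 4·41.97° + 180° = 126.60° − 167.86° + 180° = 138.74°.
Angle from antisolar point = 180° − D = 41.26°.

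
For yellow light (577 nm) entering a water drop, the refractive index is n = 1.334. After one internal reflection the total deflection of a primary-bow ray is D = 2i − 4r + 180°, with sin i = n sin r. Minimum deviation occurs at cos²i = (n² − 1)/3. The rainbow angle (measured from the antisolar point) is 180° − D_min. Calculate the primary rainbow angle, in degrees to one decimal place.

41.9°

cos²i = (1.77956 − 1)/3 = 0.25985; i = arccos(0.50976) = 59.352°.
sin r = sin 59.352°/1.334 = 0.64492; r = 40.159°.
D_min = 2·59.352° − 4·40.159° + 180° = 138.067°.
Rainbow angle = 180° − D_min = 41.933°.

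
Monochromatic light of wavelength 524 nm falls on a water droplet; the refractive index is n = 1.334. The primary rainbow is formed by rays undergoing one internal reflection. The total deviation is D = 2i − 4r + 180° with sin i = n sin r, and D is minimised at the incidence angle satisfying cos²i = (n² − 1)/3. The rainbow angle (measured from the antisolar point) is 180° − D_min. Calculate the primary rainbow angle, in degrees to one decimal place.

41.9°

cos²i = (1.77956 − 1)/3 = 0.25985; i = arccos(0.50976) = 59.352°.
sin r = sin 59.352°/1.334 = 0.64492; r = 40.159°.
D_min = 2·59.352° − 4·40.159° + 180° = 138.067°.
Rainbow angle = 180° − D_min = 41.933°.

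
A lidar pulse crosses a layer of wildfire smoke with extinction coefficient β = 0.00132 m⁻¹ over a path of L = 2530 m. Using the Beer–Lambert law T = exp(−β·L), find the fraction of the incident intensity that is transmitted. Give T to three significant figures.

τ = β·L = 0.00132 × 2530 = 3.3396.
T = exp(−3.3396) = 0.0355.

0.0355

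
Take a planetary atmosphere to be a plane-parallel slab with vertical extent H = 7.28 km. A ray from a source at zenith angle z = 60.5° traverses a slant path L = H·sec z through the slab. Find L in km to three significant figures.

sec z = 1/cos 60.5° = 2.0308.
L = 7.28 × 2.0308 = 14.784 km.

14.8 km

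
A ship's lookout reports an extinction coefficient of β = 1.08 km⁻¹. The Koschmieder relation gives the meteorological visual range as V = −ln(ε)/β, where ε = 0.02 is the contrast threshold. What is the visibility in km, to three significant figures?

V = −ln(0.02) / 1.08 = 3.912 / 1.08 = 3.6222 km.

3.62 km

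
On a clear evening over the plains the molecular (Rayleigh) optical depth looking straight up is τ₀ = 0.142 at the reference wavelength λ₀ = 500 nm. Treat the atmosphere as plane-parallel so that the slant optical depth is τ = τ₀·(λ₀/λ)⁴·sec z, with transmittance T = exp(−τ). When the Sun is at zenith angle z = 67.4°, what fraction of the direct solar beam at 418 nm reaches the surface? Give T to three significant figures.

0.469

sec 67.4° = 2.6022.
τ = 0.142 × (500/418)⁴ × 2.6022 = 0.142 × 2.0473 × 2.6022 = 0.7565.
T = exp(−0.7565) = 0.4693.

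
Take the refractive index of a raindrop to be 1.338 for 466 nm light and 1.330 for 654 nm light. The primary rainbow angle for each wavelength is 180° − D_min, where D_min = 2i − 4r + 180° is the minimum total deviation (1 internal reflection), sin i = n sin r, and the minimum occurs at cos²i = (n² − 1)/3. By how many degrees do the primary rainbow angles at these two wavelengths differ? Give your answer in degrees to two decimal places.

At 466 nm (n = 1.338): cos²i = 0.26341 → i = 59.120°, r = 39.899°, D_min = 138.643°, rainbow angle = 41.357°.
At 654 nm (n = 1.330): cos²i = 0.25630 → i = 59.585°, r = 40.422°, D_min = 137.484°, rainbow angle = 42.516°.
Angular width = |41.357° − 42.516°| = 1.160°.

1.16°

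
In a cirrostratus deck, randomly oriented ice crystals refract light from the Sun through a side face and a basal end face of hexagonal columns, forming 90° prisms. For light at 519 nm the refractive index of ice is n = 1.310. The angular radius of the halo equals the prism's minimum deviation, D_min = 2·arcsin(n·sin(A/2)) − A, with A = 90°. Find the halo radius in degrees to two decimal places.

n·sin(A/2) = 1.310 × sin 45° = 1.310 × 0.7071 = 0.9263.
D_min = 2·arcsin(0.9263) − 90° = 2 × 67.867° − 90° = 45.733°.

45.73°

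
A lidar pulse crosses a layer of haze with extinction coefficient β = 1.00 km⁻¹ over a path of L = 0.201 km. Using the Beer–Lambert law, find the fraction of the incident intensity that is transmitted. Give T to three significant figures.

τ = β·L = 1.00 × 0.201 = 0.2010.
T = exp(−0.2010) = 0.8179.

0.818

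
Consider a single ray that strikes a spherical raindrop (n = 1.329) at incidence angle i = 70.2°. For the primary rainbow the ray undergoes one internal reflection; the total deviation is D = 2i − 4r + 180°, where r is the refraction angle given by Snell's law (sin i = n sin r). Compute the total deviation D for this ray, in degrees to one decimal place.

140.1°

sin r = sin 70.2° / 1.329 = 0.9409/1.329 = 0.7080; r = 45.07°.
D = 2·70.2° − 4·45.07° + 180° = 140.40° − 180.28° + 180° = 140.12°.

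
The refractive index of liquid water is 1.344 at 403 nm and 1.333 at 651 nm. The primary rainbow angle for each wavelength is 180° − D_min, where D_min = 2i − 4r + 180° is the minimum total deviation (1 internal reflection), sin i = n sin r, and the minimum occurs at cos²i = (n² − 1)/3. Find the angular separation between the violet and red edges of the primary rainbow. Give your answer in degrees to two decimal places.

1.57°

At 403 nm (n = 1.344): cos²i = 0.26878 → i = 58.772°, r = 39.512°, D_min = 139.495°, rainbow angle = 40.505°.
At 651 nm (n = 1.333): cos²i = 0.25896 → i = 59.410°, r = 40.225°, D_min = 137.922°, rainbow angle = 42.078°.
Angular width = |40.505° − 42.078°| = 1.573°.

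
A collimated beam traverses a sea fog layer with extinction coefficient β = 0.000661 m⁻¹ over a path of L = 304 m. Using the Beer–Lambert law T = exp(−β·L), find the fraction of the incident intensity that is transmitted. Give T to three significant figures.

τ = β·L = 0.000661 × 304 = 0.2009.
T = exp(−0.2009) = 0.8180.

0.818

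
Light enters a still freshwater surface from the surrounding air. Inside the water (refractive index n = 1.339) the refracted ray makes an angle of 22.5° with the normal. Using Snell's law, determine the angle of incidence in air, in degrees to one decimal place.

Snell: sin θ_i = n · sin θ_r = 1.339 × sin 22.5° = 1.339 × 0.3827 = 0.5124.
θ_i = arcsin(0.5124) = 30.82°.

30.8°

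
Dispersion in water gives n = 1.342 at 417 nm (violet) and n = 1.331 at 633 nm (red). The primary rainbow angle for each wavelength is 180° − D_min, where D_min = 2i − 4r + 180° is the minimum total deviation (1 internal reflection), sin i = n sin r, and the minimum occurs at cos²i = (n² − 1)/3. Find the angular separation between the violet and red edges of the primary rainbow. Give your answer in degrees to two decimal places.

1.58°

At 417 nm (n = 1.342): cos²i = 0.26699 → i = 58.888°, r = 39.641°, D_min = 139.213°, rainbow angle = 40.787°.
At 633 nm (n = 1.331): cos²i = 0.25719 → i = 59.527°, r = 40.356°, D_min = 137.630°, rainbow angle = 42.370°.
Angular width = |40.787° − 42.370°| = 1.583°.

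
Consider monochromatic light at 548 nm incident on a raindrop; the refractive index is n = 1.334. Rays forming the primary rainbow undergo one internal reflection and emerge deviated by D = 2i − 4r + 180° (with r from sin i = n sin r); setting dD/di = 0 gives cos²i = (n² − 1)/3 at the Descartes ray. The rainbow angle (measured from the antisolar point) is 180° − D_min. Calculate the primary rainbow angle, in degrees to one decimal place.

cos²i = (1.77956 − 1)/3 = 0.25985; i = arccos(0.50976) = 59.352°.
sin r = sin 59.352°/1.334 = 0.64492; r = 40.159°.
D_min = 2·59.352° − 4·40.159° + 180° = 138.067°.
Rainbow angle = 180° − D_min = 41.933°.

41.9°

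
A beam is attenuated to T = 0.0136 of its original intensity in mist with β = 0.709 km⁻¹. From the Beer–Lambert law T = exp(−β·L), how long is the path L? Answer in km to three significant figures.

Beer–Lambert: T = exp(−βL) ⇒ L = −ln(T)/β = −ln(0.0136)/0.709 = 4.2977/0.709 = 6.062 km.

6.06 km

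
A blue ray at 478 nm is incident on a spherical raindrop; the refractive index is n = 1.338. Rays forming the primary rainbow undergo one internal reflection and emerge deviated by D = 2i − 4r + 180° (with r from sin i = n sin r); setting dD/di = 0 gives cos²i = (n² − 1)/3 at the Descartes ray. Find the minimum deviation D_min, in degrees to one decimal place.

cos²i = (1.79024 − 1)/3 = 0.26341; i = arccos(0.51324) = 59.120°.
sin r = sin 59.120°/1.338 = 0.64144; r = 39.899°.
D_min = 2·59.120° − 4·39.899° + 180° = 138.643°.

138.6°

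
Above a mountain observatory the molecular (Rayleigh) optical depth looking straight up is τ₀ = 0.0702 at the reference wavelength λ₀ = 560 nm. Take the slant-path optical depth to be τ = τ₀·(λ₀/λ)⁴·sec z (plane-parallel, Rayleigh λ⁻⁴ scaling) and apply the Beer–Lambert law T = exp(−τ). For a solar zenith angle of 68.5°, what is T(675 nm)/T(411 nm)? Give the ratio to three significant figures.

Airmass: sec 68.5° = 2.7285.
τ(675 nm) = 0.0702 × (560/675)⁴ × 2.7285 = 0.0702 × 0.4737 × 2.7285 = 0.0907.
τ(411 nm) = 0.0702 × (560/411)⁴ × 2.7285 = 0.0702 × 3.4466 × 2.7285 = 0.6602.
T(675)/T(411) = exp(τ_B − τ_A) = exp(0.5694) = 1.7672.

1.77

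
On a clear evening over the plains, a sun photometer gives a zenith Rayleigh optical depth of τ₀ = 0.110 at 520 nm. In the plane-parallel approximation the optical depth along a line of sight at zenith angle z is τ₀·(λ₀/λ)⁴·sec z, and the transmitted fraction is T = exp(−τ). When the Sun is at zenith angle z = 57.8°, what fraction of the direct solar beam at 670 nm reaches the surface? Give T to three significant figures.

sec 57.8° = 1.8766.
τ = 0.110 × (520/670)⁴ × 1.8766 = 0.110 × 0.3628 × 1.8766 = 0.0749.
T = exp(−0.0749) = 0.9278.

0.928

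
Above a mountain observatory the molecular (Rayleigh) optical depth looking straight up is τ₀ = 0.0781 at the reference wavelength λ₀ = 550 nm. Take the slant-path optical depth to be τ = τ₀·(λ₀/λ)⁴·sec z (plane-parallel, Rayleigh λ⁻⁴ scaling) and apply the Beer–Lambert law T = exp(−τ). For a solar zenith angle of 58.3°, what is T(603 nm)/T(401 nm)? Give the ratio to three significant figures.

Airmass: sec 58.3° = 1.9031.
τ(603 nm) = 0.0781 × (550/603)⁴ × 1.9031 = 0.0781 × 0.6921 × 1.9031 = 0.1029.
τ(401 nm) = 0.0781 × (550/401)⁴ × 1.9031 = 0.0781 × 3.5389 × 1.9031 = 0.5260.
T(603)/T(401) = exp(τ_B − τ_A) = exp(0.4231) = 1.5267.

1.53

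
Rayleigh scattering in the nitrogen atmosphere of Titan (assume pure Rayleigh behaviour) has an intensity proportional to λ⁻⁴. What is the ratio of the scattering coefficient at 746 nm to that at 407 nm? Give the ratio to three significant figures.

Rayleigh scattering ∝ λ⁻⁴, so the ratio of coefficients is the inverse fourth power of the wavelength ratio.
σ(746)/σ(407) = (407/746)⁴ = (0.5456)⁴ = 0.0886.

0.0886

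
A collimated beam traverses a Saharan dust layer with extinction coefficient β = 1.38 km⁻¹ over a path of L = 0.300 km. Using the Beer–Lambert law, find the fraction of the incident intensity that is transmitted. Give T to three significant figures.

τ = β·L = 1.38 × 0.300 = 0.4140.
T = exp(−0.4140) = 0.6610.

0.661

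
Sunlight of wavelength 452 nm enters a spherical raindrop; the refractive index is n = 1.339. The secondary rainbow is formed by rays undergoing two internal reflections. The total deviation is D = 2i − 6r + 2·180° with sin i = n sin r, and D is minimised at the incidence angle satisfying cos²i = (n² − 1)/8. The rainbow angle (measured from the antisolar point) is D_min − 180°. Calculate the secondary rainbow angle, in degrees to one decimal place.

52.5°

cos²i = (1.79292 − 1)/8 = 0.09912; i = arccos(0.31483) = 71.650°.
sin r = sin 71.650°/1.339 = 0.70885; r = 45.141°.
D_min = 2·71.650° − 6·45.141° + 360° = 232.451°.
Rainbow angle = D_min − 180° = 52.451°.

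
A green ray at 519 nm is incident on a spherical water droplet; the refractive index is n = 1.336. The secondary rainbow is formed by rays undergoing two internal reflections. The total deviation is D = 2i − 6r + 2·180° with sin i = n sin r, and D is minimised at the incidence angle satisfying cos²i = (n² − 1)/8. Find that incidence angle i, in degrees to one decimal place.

cos²i = (1.336² − 1)/8 = (1.78490 − 1)/8 = 0.09811.
cos i = 0.31323, so i = 71.746°.

71.7°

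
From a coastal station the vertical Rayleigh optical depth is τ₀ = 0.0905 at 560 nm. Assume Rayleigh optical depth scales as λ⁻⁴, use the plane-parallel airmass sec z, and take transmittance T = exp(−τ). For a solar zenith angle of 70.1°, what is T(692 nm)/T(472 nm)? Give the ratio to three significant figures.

Airmass: sec 70.1° = 2.9379.
τ(692 nm) = 0.0905 × (560/692)⁴ × 2.9379 = 0.0905 × 0.4289 × 2.9379 = 0.1140.
τ(472 nm) = 0.0905 × (560/472)⁴ × 2.9379 = 0.0905 × 1.9815 × 2.9379 = 0.5268.
T(692)/T(472) = exp(τ_B − τ_A) = exp(0.4128) = 1.5110.

1.51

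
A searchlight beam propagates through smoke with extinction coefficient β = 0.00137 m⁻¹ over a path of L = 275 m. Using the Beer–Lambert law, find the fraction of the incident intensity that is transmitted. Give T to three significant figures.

0.686

τ = β·L = 0.00137 × 275 = 0.3767.
T = exp(−0.3767) = 0.6861.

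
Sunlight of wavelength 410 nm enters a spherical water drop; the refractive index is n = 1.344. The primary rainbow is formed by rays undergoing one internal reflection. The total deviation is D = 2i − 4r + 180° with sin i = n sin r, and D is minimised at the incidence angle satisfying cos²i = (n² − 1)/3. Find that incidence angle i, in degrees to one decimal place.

cos²i = (1.344² − 1)/3 = (1.80634 − 1)/3 = 0.26878.
cos i = 0.51844, so i = 58.772°.

58.8°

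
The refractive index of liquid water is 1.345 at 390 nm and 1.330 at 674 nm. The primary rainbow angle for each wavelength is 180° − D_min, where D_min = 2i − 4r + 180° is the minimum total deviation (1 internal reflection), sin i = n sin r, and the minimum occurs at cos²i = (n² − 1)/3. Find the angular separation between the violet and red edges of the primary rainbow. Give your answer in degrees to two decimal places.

At 390 nm (n = 1.345): cos²i = 0.26967 → i = 58.715°, r = 39.448°, D_min = 139.635°, rainbow angle = 40.365°.
At 674 nm (n = 1.330): cos²i = 0.25630 → i = 59.585°, r = 40.422°, D_min = 137.484°, rainbow angle = 42.516°.
Angular width = |40.365° − 42.516°| = 2.152°.

2.15°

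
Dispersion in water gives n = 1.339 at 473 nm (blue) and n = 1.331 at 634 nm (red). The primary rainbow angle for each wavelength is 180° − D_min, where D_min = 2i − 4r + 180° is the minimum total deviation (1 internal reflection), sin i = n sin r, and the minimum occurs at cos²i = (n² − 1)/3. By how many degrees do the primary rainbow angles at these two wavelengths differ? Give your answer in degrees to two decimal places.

At 473 nm (n = 1.339): cos²i = 0.26431 → i = 59.062°, r = 39.834°, D_min = 138.786°, rainbow angle = 41.214°.
At 634 nm (n = 1.331): cos²i = 0.25719 → i = 59.527°, r = 40.356°, D_min = 137.630°, rainbow angle = 42.370°.
Angular width = |41.214° − 42.370°| = 1.156°.

1.16°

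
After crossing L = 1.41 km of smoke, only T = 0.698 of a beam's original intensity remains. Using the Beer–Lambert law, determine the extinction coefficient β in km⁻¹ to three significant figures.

Beer–Lambert: T = exp(−βL) ⇒ β = −ln(T)/L = −ln(0.698)/1.41 = 0.3595/1.41 = 0.255 km⁻¹.

0.255 km⁻¹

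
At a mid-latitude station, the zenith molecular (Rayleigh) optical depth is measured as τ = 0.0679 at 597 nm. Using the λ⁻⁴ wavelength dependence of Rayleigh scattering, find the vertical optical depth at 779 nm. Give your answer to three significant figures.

τ(779 nm) = τ(597 nm) × (597/779)⁴ = 0.0679 × (0.7664)⁴ = 0.0679 × 0.3449 = 0.0234.

0.0234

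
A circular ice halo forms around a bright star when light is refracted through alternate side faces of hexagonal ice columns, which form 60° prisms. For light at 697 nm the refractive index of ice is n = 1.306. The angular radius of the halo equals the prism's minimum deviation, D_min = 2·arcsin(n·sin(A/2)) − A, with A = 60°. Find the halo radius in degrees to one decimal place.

21.5°

n·sin(A/2) = 1.306 × sin 30° = 1.306 × 0.5000 = 0.6530.
D_min = 2·arcsin(0.6530) − 60° = 2 × 40.768° − 60° = 21.536°.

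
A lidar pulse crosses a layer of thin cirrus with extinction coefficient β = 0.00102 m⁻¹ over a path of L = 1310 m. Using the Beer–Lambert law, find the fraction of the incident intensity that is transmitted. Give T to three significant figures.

τ = β·L = 0.00102 × 1310 = 1.3362.
T = exp(−1.3362) = 0.2628.

0.263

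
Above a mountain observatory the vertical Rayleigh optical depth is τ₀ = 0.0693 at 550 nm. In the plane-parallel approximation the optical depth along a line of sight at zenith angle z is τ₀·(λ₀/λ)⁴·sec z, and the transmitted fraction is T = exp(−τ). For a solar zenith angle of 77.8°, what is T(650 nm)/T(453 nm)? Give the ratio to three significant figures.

1.72

Airmass: sec 77.8° = 4.7321.
τ(650 nm) = 0.0693 × (550/650)⁴ × 4.7321 = 0.0693 × 0.5126 × 4.7321 = 0.1681.
τ(453 nm) = 0.0693 × (550/453)⁴ × 4.7321 = 0.0693 × 2.1730 × 4.7321 = 0.7126.
T(650)/T(453) = exp(τ_B − τ_A) = exp(0.5445) = 1.7237.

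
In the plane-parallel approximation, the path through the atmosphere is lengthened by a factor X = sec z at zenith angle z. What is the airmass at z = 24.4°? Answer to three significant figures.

1.10

X = sec z = 1/cos 24.4° = 1/0.9107 = 1.0981.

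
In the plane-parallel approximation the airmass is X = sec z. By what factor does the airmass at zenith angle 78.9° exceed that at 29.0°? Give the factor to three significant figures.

4.54

X(78.9°)/X(29.0°) = sec 78.9° / sec 29.0° = cos 29.0° / cos 78.9° = 0.8746/0.1925 = 4.5430.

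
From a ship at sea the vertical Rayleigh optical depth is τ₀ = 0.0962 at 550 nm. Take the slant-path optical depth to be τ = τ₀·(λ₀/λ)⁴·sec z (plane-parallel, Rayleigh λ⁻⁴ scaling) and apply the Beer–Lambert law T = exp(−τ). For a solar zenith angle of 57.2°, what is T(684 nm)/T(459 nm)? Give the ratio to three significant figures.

Airmass: sec 57.2° = 1.8460.
τ(684 nm) = 0.0962 × (550/684)⁴ × 1.8460 = 0.0962 × 0.4180 × 1.8460 = 0.0742.
τ(459 nm) = 0.0962 × (550/459)⁴ × 1.8460 = 0.0962 × 2.0616 × 1.8460 = 0.3661.
T(684)/T(459) = exp(τ_B − τ_A) = exp(0.2919) = 1.3389.

1.34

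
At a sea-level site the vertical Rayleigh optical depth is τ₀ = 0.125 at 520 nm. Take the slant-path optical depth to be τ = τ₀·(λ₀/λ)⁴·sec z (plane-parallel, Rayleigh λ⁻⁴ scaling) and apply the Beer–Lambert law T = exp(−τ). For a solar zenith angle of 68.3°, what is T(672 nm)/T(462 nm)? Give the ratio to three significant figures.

Airmass: sec 68.3° = 2.7046.
τ(672 nm) = 0.125 × (520/672)⁴ × 2.7046 = 0.125 × 0.3585 × 2.7046 = 0.1212.
τ(462 nm) = 0.125 × (520/462)⁴ × 2.7046 = 0.125 × 1.6049 × 2.7046 = 0.5426.
T(672)/T(462) = exp(τ_B − τ_A) = exp(0.4214) = 1.5240.

1.52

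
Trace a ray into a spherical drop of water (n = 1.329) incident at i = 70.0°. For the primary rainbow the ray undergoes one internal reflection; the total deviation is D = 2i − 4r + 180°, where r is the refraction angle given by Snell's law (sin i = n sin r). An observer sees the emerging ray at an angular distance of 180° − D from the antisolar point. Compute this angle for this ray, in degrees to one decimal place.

40.0°

sin r = sin 70.0° / 1.329 = 0.9397/1.329 = 0.7071; r = 45.00°.
D = 2·70.0° − 4·45.00° + 180° = 140.00° − 179.99° + 180° = 140.01°.
Angle from antisolar point = 180° − D = 39.99°.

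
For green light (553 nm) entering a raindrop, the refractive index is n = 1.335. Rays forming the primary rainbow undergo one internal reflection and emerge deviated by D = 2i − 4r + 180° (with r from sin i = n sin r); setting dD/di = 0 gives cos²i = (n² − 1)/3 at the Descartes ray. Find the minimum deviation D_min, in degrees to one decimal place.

138.2°

cos²i = (1.78222 − 1)/3 = 0.26074; i = arccos(0.51063) = 59.294°.
sin r = sin 59.294°/1.335 = 0.64405; r = 40.094°.
D_min = 2·59.294° − 4·40.094° + 180° = 138.212°.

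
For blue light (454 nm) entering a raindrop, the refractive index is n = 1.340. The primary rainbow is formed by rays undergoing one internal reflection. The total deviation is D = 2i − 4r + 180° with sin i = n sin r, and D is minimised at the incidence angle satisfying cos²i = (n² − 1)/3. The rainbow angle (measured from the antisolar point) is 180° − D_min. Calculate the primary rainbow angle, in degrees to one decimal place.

cos²i = (1.79560 − 1)/3 = 0.26520; i = arccos(0.51498) = 59.004°.
sin r = sin 59.004°/1.340 = 0.63971; r = 39.770°.
D_min = 2·59.004° − 4·39.770° + 180° = 138.929°.
Rainbow angle = 180° − D_min = 41.071°.

41.1°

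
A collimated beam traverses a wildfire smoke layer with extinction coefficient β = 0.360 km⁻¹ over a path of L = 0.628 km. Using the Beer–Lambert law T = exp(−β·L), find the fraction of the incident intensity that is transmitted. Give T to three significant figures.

0.798

τ = β·L = 0.360 × 0.628 = 0.2261.
T = exp(−0.2261) = 0.7977.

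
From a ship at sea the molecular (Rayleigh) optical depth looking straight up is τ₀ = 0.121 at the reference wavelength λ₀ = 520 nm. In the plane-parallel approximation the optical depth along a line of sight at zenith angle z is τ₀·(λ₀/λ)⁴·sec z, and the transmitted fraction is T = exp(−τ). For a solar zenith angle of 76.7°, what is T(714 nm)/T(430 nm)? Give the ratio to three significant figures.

2.66

Airmass: sec 76.7° = 4.3469.
τ(714 nm) = 0.121 × (520/714)⁴ × 4.3469 = 0.121 × 0.2813 × 4.3469 = 0.1480.
τ(430 nm) = 0.121 × (520/430)⁴ × 4.3469 = 0.121 × 2.1386 × 4.3469 = 1.1249.
T(714)/T(430) = exp(τ_B − τ_A) = exp(0.9769) = 2.6562.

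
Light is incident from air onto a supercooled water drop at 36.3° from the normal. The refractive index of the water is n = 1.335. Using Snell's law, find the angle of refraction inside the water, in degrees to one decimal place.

26.3°

Snell: sin θ_r = sin θ_i / n = sin 36.3° / 1.335 = 0.5920 / 1.335 = 0.4435.
θ_r = arcsin(0.4435) = 26.32°.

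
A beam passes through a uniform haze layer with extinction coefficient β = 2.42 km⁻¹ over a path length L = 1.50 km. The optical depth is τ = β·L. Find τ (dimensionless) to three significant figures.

3.63

τ = β·L = 2.42 × 1.50 = 3.6300.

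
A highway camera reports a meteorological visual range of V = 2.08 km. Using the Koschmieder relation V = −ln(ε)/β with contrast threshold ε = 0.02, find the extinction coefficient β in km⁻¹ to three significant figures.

1.88 km⁻¹

β = −ln(0.02) / V = 3.912 / 2.08 = 1.8808 km⁻¹.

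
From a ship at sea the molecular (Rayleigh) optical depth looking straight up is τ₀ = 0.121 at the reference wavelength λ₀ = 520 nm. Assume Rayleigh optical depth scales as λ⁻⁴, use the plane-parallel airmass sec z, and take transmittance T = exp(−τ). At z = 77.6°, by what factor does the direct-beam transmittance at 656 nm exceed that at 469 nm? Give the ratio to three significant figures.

1.88

Airmass: sec 77.6° = 4.6569.
τ(656 nm) = 0.121 × (520/656)⁴ × 4.6569 = 0.121 × 0.3948 × 4.6569 = 0.2225.
τ(469 nm) = 0.121 × (520/469)⁴ × 4.6569 = 0.121 × 1.5112 × 4.6569 = 0.8515.
T(656)/T(469) = exp(τ_B − τ_A) = exp(0.6291) = 1.8759.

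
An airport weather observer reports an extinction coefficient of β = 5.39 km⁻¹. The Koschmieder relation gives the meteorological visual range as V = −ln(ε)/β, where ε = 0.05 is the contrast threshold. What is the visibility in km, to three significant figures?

0.556 km

V = −ln(0.05) / 5.39 = 2.996 / 5.39 = 0.5558 km.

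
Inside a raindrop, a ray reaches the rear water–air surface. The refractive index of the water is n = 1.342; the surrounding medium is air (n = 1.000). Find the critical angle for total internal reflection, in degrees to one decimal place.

sin θ_c = n_air / n = 1.000 / 1.342 = 0.7452.
θ_c = arcsin(0.7452) = 48.17°.

48.2°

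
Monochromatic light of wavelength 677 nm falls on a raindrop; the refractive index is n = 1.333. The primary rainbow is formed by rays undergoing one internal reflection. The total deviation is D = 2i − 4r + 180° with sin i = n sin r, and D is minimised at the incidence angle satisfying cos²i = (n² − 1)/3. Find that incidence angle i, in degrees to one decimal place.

59.4°

cos²i = (1.333² − 1)/3 = (1.77689 − 1)/3 = 0.25896.
cos i = 0.50888, so i = 59.410°.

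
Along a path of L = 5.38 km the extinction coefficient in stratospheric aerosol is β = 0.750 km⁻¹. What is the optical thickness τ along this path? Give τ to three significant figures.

4.04

τ = β·L = 0.750 × 5.38 = 4.0350.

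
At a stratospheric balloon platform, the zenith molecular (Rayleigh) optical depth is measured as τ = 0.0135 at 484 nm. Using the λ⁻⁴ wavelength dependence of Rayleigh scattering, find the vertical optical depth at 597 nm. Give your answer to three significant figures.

τ(597 nm) = τ(484 nm) × (484/597)⁴ = 0.0135 × (0.8107)⁴ = 0.0135 × 0.4320 = 0.0058.

0.00583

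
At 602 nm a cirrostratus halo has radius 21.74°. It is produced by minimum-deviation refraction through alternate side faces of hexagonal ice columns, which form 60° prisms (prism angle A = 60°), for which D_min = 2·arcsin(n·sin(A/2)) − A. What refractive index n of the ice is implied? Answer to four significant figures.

Rearranging: n = sin((D_min + A)/2) / sin(A/2).
(D_min + A)/2 = (21.74° + 60°)/2 = 40.870°.
n = sin 40.870° / sin 30° = 0.6543 / 0.5000 = 1.3087.

1.309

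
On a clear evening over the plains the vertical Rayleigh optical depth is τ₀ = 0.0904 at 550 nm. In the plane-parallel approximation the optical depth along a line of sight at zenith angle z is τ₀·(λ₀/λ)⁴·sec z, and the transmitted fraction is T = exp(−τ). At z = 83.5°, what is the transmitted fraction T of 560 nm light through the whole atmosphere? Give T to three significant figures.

0.476

sec 83.5° = 8.8337.
τ = 0.0904 × (550/560)⁴ × 8.8337 = 0.0904 × 0.9305 × 8.8337 = 0.7430.
T = exp(−0.7430) = 0.4757.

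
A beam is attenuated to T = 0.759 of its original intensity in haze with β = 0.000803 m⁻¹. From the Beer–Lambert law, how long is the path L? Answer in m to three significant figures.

343 m

Beer–Lambert: T = exp(−βL) ⇒ L = −ln(T)/β = −ln(0.759)/0.000803 = 0.2758/0.000803 = 343.4 m.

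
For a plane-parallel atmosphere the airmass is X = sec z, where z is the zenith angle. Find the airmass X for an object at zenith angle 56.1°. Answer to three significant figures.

X = sec z = 1/cos 56.1° = 1/0.5577 = 1.7929.

1.79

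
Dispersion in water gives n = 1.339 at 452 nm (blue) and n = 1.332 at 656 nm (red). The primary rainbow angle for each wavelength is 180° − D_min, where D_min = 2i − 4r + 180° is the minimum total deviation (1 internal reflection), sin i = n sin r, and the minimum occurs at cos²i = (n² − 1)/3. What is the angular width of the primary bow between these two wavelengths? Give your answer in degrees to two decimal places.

1.01°

At 452 nm (n = 1.339): cos²i = 0.26431 → i = 59.062°, r = 39.834°, D_min = 138.786°, rainbow angle = 41.214°.
At 656 nm (n = 1.332): cos²i = 0.25807 → i = 59.469°, r = 40.290°, D_min = 137.776°, rainbow angle = 42.224°.
Angular width = |41.214° − 42.224°| = 1.010°.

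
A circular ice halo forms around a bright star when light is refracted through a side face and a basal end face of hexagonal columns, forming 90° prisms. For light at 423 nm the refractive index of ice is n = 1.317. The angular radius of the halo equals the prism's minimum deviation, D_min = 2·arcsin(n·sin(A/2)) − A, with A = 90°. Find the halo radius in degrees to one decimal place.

n·sin(A/2) = 1.317 × sin 45° = 1.317 × 0.7071 = 0.9313.
D_min = 2·arcsin(0.9313) − 90° = 2 × 68.632° − 90° = 47.264°.

47.3°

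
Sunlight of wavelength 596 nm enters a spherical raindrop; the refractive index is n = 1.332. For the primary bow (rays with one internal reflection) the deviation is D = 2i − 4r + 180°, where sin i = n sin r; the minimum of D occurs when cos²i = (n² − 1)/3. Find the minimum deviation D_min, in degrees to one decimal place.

cos²i = (1.77422 − 1)/3 = 0.25807; i = arccos(0.50801) = 59.469°.
sin r = sin 59.469°/1.332 = 0.64666; r = 40.290°.
D_min = 2·59.469° − 4·40.290° + 180° = 137.776°.

137.8°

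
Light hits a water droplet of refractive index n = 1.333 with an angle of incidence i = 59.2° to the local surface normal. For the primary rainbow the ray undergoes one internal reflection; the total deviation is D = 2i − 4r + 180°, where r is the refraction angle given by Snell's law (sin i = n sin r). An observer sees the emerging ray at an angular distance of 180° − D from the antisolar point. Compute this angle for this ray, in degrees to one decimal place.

sin r = sin 59.2° / 1.333 = 0.8590/1.333 = 0.6444; r = 40.12°.
D = 2·59.2° − 4·40.12° + 180° = 118.40° − 160.48° + 180° = 137.92°.
Angle from antisolar point = 180° − D = 42.08°.

42.1°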